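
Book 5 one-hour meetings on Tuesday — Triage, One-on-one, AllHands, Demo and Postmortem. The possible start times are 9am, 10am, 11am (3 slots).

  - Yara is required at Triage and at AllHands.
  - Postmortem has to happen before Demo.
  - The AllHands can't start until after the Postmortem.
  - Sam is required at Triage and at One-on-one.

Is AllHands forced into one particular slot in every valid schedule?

AllHands can be 10am (e.g. One-on-one=10am; AllHands=10am; Demo=10am; Postmortem=9am; Triage=9am) or 11am (e.g. Postmortem in 9am; Demo in 10am; Triage in 9am; One-on-one in 10am; AllHands in 11am).

No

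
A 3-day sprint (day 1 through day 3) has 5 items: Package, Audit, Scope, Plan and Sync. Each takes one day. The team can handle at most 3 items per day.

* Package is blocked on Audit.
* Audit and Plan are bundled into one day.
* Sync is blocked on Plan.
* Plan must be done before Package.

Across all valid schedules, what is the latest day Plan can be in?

Downstream work caps Plan at day 2.
Plan at day 2 is achievable: Plan -> day 2; Scope -> day 1; Audit -> day 2; Sync -> day 3; Package -> day 3.

day 2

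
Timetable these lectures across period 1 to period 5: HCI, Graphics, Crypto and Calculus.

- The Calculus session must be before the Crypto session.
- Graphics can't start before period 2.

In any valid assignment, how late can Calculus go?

Downstream work caps Calculus at period 4.
Calculus at period 4 is achievable: Calculus=period 4, Crypto=period 5, Graphics=period 2, HCI=period 1.

period 4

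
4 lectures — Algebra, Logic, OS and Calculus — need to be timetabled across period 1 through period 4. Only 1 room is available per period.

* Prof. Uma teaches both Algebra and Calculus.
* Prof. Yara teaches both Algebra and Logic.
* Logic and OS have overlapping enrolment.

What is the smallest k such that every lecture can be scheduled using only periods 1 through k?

With at most 1 per period and 4 lectures, at least 4 periods are needed.
4 works (last occupied period: period 4): for example Logic -> period 2, OS -> period 3, Algebra -> period 1, Calculus -> period 4.

4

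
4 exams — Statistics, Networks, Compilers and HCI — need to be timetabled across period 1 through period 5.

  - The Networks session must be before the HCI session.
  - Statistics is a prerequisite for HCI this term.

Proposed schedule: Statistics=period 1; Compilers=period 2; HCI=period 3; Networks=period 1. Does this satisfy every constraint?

Valid

The Networks session must be before the HCI session — holds.
Statistics is a prerequisite for HCI this term — holds.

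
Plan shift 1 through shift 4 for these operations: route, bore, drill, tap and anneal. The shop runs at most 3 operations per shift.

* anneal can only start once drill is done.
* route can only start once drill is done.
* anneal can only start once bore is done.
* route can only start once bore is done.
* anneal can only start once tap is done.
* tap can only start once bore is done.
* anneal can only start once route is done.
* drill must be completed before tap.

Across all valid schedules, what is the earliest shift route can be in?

shift 2

Precedence pushes route to at least shift 2; downstream work caps route at shift 3.
route at shift 2 is achievable: bore in shift 1, route in shift 2, anneal in shift 3, tap in shift 2, drill in shift 1.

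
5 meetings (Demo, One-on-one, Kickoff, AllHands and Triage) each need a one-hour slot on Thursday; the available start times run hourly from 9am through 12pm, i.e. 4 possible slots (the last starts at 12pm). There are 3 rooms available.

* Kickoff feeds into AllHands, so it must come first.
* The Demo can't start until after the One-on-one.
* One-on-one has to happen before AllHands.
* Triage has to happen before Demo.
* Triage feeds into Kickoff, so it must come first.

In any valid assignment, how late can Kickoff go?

Precedence pushes Kickoff to at least 10am; downstream work caps Kickoff at 11am.
Kickoff at 11am is achievable: Demo in 10am, AllHands in 12pm, Triage in 9am, One-on-one in 9am, Kickoff in 11am.

11am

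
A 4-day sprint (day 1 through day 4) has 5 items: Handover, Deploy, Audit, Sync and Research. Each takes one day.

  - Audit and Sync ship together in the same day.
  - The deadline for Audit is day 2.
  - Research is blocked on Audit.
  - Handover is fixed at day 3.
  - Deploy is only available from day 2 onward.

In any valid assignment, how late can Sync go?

Sync must be in the same day as Audit, which can't be after day 2, so Sync is at most day 2.
Sync at day 2 is achievable: Research=day 3, Handover=day 3, Sync=day 2, Audit=day 2, Deploy=day 2.

day 2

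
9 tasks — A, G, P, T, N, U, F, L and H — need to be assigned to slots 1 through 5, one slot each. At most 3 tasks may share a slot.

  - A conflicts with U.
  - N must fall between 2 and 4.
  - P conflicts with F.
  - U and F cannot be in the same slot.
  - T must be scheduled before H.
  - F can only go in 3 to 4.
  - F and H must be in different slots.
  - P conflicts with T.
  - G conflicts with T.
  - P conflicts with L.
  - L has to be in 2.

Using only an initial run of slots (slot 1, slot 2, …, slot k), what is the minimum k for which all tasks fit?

4 slots

The precedence chain requires at least 2 distinct slots.
With at most 3 per slot and 9 tasks, at least 3 slots are needed.
F can't be placed before 3, so the schedule must run through at least slot 3.
Could 3 slots be enough, i.e. nothing placed later than 3? No: F's window within 3 slots is {3}; L's window within 3 slots is {2}; H must come after T (at 1 or later) → {2, 3}; T must come before H (at 3 or earlier) → {1, 2}; H can't share with F (3) → {2}; P can't share with L (2) → {1, 3}; P can't share with F (3) → {1}; T must come before H (at 2 or earlier) → {1}; T can't share with P (1) → nothing is left.
So 3 slots is not enough.
4 works (last occupied slot: 4): for example T -> 1, U -> 4, F -> 3, P -> 4, N -> 2, H -> 2, A -> 1, G -> 3, L -> 2.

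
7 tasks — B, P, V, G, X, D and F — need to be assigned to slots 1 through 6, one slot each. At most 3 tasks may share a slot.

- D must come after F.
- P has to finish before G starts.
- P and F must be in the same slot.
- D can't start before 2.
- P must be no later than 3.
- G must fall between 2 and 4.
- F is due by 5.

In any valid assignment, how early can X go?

1

X at 1 is achievable: V -> 3; F -> 1; D -> 2; X -> 1; P -> 1; G -> 2; B -> 2.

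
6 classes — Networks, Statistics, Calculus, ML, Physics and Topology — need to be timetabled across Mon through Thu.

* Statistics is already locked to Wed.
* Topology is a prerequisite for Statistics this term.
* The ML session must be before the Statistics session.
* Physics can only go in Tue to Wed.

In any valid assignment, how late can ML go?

Downstream work caps ML at Tue.
ML at Tue is achievable: ML=Tue; Networks=Mon; Statistics=Wed; Calculus=Mon; Topology=Mon; Physics=Tue.

Tue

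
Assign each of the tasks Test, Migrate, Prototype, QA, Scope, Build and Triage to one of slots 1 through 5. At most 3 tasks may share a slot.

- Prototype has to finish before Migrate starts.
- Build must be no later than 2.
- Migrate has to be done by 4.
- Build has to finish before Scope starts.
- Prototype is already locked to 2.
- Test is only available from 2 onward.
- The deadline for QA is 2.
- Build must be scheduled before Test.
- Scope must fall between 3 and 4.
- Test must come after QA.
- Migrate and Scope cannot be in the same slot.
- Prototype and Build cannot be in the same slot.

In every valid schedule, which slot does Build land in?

Build's window is 1–2.
Prototype is fixed at 2, and Build can't share a slot with Prototype.
So Build must be 1.

1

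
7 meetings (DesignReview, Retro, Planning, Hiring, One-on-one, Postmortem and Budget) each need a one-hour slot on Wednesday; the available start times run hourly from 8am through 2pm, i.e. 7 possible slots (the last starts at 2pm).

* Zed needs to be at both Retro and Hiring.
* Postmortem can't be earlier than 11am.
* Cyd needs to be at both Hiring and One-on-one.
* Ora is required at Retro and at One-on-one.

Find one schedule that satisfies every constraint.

One-on-one=10am, Retro=8am, DesignReview=8am, Postmortem=11am, Hiring=9am, Planning=8am, Budget=8am

Checking: Hiring(9am) != One-on-one(10am); Retro(8am) != Hiring(9am); Retro(8am) != One-on-one(10am); Postmortem=11am in [11am,2pm].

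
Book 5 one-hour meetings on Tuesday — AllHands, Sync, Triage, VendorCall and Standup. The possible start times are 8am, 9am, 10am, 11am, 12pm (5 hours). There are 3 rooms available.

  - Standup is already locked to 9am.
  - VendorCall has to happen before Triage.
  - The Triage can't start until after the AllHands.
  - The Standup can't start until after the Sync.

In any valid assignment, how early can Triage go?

9am

Precedence pushes Triage to at least 9am.
Triage at 9am is achievable: Standup in 9am, VendorCall in 8am, AllHands in 8am, Sync in 8am, Triage in 9am.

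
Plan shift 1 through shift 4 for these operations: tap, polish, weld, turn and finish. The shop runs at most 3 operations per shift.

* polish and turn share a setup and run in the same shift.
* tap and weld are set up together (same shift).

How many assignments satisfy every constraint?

Splitting on tap: it can be shift 1 (12), shift 2 (12), shift 3 (12), shift 4 (12). Listing each branch's schedules as (polish, weld, turn, finish) by shift number:
tap=shift 1: (2,1,2,1) (2,1,2,2) (2,1,2,3) (2,1,2,4) (3,1,3,1) (3,1,3,2) (3,1,3,3) (3,1,3,4) (4,1,4,1) (4,1,4,2) (4,1,4,3) (4,1,4,4) — 12.
tap=shift 2: (1,2,1,1) (1,2,1,2) (1,2,1,3) (1,2,1,4) (3,2,3,1) (3,2,3,2) (3,2,3,3) (3,2,3,4) (4,2,4,1) (4,2,4,2) (4,2,4,3) (4,2,4,4) — 12.
tap=shift 3: (1,3,1,1) (1,3,1,2) (1,3,1,3) (1,3,1,4) (2,3,2,1) (2,3,2,2) (2,3,2,3) (2,3,2,4) (4,3,4,1) (4,3,4,2) (4,3,4,3) (4,3,4,4) — 12.
tap=shift 4: (1,4,1,1) (1,4,1,2) (1,4,1,3) (1,4,1,4) (2,4,2,1) (2,4,2,2) (2,4,2,3) (2,4,2,4) (3,4,3,1) (3,4,3,2) (3,4,3,3) (3,4,3,4) — 12.
Summing: 12 + 12 + 12 + 12 = 48.

48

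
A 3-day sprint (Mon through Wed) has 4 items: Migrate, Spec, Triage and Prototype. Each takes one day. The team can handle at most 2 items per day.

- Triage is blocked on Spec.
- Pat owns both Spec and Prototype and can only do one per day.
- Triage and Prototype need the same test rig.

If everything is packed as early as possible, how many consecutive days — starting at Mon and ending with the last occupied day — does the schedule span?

The precedence chain requires at least 2 distinct days.
With at most 2 per day and 4 tasks, at least 2 days are needed.
Could 2 days be enough, i.e. nothing placed later than Tue? No: Triage must come after Spec (at Mon or later) → {Tue}; Spec must come before Triage (at Tue or earlier) → {Mon}; Prototype can't share with Spec (Mon) → {Tue}; Prototype can't share with Triage (Tue) → nothing is left.
So 2 days is not enough.
3 works (last occupied day: Wed): for example Migrate=Mon; Triage=Tue; Spec=Mon; Prototype=Wed.

3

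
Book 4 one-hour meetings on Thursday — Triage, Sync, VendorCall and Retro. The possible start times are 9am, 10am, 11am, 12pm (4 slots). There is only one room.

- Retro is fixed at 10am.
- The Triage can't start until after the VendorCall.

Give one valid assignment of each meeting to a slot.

VendorCall -> 9am; Triage -> 11am; Retro -> 10am; Sync -> 12pm

Checking: VendorCall(9am) before Triage(11am); Retro=10am in [10am,10am]; max 1 per slot (cap 1).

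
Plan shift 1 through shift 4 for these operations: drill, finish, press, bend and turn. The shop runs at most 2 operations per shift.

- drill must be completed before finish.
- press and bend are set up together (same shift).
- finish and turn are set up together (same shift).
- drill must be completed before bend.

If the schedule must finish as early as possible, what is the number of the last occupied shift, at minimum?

3

The precedence chain requires at least 2 distinct shifts.
With at most 2 per shift and 5 operations, at least 3 shifts are needed.
3 works (last occupied shift: shift 3): for example turn -> shift 2; finish -> shift 2; bend -> shift 3; drill -> shift 1; press -> shift 3.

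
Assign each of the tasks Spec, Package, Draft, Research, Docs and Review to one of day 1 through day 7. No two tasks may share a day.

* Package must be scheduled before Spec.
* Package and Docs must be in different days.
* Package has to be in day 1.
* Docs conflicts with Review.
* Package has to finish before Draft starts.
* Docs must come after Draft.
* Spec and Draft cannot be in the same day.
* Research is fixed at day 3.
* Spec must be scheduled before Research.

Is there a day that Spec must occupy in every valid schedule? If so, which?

day 2

Package is fixed at day 1 and must come before Spec, so Spec is at least day 2.
Research is fixed at day 3 and must come after Spec, so Spec is at most day 2.
So Spec must be day 2.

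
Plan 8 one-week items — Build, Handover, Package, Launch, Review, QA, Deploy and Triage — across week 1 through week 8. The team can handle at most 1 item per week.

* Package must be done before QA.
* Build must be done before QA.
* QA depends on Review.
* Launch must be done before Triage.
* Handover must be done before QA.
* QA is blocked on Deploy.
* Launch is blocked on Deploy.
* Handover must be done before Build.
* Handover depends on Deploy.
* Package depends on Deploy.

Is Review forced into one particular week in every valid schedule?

Review can be week 1 (e.g. Triage in week 8; Review in week 1; Deploy in week 2; Handover in week 3; Package in week 5; QA in week 6; Launch in week 7; Build in week 4) or week 2 (e.g. Triage -> week 8; QA -> week 6; Review -> week 2; Handover -> week 3; Build -> week 4; Package -> week 5; Launch -> week 7; Deploy -> week 1).

No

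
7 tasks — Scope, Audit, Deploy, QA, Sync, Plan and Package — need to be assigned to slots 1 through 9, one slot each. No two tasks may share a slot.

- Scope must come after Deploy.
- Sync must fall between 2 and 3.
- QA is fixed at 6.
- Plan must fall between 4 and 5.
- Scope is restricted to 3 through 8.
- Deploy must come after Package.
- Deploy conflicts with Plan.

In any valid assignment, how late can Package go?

5

Downstream work caps Package at 6.
Package at 5 is achievable: Scope=8, Package=5, Plan=4, Sync=2, Audit=1, QA=6, Deploy=7.
Nothing later works — the conflict and capacity constraints rule out every slot after 5.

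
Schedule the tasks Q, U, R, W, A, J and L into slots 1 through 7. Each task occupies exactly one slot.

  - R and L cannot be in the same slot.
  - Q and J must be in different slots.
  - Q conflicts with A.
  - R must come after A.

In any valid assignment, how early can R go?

2

Precedence pushes R to at least 2.
R at 2 is achievable: W in 1, J in 1, U in 1, L in 1, Q in 2, R in 2, A in 1.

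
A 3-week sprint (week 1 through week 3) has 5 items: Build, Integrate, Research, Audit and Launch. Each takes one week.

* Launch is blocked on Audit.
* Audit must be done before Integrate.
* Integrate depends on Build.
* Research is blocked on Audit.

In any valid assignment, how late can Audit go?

week 2

Downstream work caps Audit at week 2.
Audit at week 2 is achievable: Launch in week 3; Integrate in week 3; Research in week 3; Audit in week 2; Build in week 1.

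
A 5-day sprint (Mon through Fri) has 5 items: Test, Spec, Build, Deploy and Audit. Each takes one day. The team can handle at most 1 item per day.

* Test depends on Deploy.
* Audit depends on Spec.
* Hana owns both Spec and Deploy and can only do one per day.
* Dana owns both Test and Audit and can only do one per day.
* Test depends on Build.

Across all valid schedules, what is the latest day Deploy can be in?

Downstream work caps Deploy at Thu.
Deploy at Thu is achievable: Audit -> Wed; Spec -> Mon; Test -> Fri; Deploy -> Thu; Build -> Tue.

Thu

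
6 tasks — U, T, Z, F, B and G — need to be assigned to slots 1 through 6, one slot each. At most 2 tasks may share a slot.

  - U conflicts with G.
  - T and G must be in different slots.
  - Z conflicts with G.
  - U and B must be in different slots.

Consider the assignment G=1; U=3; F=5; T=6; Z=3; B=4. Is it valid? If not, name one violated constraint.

Valid

Z conflicts with G — holds.
At most 2 tasks may share a slot — holds.
U conflicts with G — holds.
T and G must be in different slots — holds.
U and B must be in different slots — holds.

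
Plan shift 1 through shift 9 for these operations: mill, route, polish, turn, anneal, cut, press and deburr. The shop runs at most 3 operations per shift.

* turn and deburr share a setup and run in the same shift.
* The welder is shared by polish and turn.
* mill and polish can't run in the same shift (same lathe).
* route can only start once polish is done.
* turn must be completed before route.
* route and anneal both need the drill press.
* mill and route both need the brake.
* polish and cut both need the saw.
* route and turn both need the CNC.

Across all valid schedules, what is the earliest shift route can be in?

shift 3

Precedence pushes route to at least shift 2.
route at shift 3 is achievable: anneal -> shift 1; press -> shift 1; deburr -> shift 2; mill -> shift 2; turn -> shift 2; route -> shift 3; cut -> shift 3; polish -> shift 1.
Nothing earlier works — the conflict and capacity constraints rule out every shift before shift 3.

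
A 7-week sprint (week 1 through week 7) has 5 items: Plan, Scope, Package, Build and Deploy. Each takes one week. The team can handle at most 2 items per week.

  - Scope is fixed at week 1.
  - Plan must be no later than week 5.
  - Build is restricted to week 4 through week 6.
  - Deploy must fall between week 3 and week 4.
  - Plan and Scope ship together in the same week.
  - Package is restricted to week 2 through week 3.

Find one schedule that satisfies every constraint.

Deploy -> week 3; Plan -> week 1; Scope -> week 1; Build -> week 4; Package -> week 2

Checking: Plan = Scope = week 1; Deploy=week 3 in [week 3,week 4]; Plan=week 1 in [week 1,week 5]; Scope=week 1 in [week 1,week 1]; Build=week 4 in [week 4,week 6]; Package=week 2 in [week 2,week 3]; max 2 per week (cap 2).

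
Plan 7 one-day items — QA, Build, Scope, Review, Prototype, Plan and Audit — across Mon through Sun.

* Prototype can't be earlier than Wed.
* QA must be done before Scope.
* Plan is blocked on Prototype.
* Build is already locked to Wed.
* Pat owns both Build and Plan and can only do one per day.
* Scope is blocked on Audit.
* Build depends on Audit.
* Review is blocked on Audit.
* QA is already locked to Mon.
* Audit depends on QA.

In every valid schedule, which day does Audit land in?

QA is fixed at Mon and must come before Audit, so Audit is at least Tue.
Build is fixed at Wed and must come after Audit, so Audit is at most Tue.
So Audit must be Tue.

Tue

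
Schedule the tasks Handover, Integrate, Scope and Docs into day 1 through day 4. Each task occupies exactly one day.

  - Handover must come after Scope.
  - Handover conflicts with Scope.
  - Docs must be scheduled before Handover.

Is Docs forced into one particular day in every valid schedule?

No

Docs can be day 1 (e.g. Handover=day 2; Integrate=day 1; Docs=day 1; Scope=day 1) or day 2 (e.g. Docs in day 2; Handover in day 3; Scope in day 1; Integrate in day 1).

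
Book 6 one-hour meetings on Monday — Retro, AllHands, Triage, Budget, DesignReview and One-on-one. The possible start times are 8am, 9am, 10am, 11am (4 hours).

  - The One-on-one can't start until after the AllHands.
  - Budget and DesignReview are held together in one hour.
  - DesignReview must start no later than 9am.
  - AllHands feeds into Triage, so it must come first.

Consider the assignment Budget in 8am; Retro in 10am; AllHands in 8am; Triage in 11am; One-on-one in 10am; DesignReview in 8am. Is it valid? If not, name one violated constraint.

DesignReview must start no later than 9am — holds.
The One-on-one can't start until after the AllHands — holds.
AllHands feeds into Triage, so it must come first — holds.
Budget and DesignReview are held together in one hour — holds.

Valid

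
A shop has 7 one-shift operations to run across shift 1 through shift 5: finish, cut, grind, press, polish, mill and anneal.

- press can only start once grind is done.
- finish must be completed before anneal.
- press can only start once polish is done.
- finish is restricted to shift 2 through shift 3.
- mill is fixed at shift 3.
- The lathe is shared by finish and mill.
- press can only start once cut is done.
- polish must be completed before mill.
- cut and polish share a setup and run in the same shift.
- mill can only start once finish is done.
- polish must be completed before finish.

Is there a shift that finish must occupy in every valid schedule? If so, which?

shift 2

finish's window is shift 2–shift 3.
mill is fixed at shift 3, and finish can't share a shift with mill.
So finish must be shift 2.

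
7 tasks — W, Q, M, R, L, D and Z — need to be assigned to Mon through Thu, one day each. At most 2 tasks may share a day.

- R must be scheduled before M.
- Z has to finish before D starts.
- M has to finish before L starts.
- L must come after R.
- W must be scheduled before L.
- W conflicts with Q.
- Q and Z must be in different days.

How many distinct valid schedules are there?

58

Splitting on W: it can be Mon (21), Tue (21), Wed (16). Listing each branch's schedules as (Q, M, R, L, D, Z):
W=Mon: (Tue,Tue,Mon,Wed,Thu,Wed) (Tue,Tue,Mon,Thu,Thu,Wed) (Tue,Wed,Mon,Thu,Thu,Wed) (Tue,Wed,Tue,Thu,Wed,Mon) (Tue,Wed,Tue,Thu,Thu,Mon) (Tue,Wed,Tue,Thu,Thu,Wed) (Wed,Tue,Mon,Wed,Thu,Tue) (Wed,Tue,Mon,Thu,Wed,Tue) (Wed,Tue,Mon,Thu,Thu,Tue) (Wed,Wed,Mon,Thu,Thu,Tue) (Wed,Wed,Tue,Thu,Tue,Mon) (Wed,Wed,Tue,Thu,Thu,Mon) (Wed,Wed,Tue,Thu,Thu,Tue) (Thu,Tue,Mon,Wed,Wed,Tue) (Thu,Tue,Mon,Wed,Thu,Tue) (Thu,Tue,Mon,Wed,Thu,Wed) (Thu,Tue,Mon,Thu,Wed,Tue) (Thu,Wed,Mon,Thu,Wed,Tue) (Thu,Wed,Tue,Thu,Tue,Mon) (Thu,Wed,Tue,Thu,Wed,Mon) (Thu,Wed,Tue,Thu,Wed,Tue) — 21.
W=Tue: (Mon,Tue,Mon,Wed,Thu,Wed) (Mon,Tue,Mon,Thu,Thu,Wed) (Mon,Wed,Mon,Thu,Wed,Tue) (Mon,Wed,Mon,Thu,Thu,Tue) (Mon,Wed,Mon,Thu,Thu,Wed) (Mon,Wed,Tue,Thu,Thu,Wed) (Wed,Tue,Mon,Wed,Thu,Mon) (Wed,Tue,Mon,Thu,Wed,Mon) (Wed,Tue,Mon,Thu,Thu,Mon) (Wed,Wed,Mon,Thu,Tue,Mon) (Wed,Wed,Mon,Thu,Thu,Mon) (Wed,Wed,Mon,Thu,Thu,Tue) (Wed,Wed,Tue,Thu,Thu,Mon) (Thu,Tue,Mon,Wed,Wed,Mon) (Thu,Tue,Mon,Wed,Thu,Mon) (Thu,Tue,Mon,Wed,Thu,Wed) (Thu,Tue,Mon,Thu,Wed,Mon) (Thu,Wed,Mon,Thu,Tue,Mon) (Thu,Wed,Mon,Thu,Wed,Mon) (Thu,Wed,Mon,Thu,Wed,Tue) (Thu,Wed,Tue,Thu,Wed,Mon) — 21.
W=Wed: (Mon,Tue,Mon,Thu,Wed,Tue) (Mon,Tue,Mon,Thu,Thu,Tue) (Mon,Tue,Mon,Thu,Thu,Wed) (Mon,Wed,Mon,Thu,Thu,Tue) (Mon,Wed,Tue,Thu,Thu,Tue) (Tue,Tue,Mon,Thu,Wed,Mon) (Tue,Tue,Mon,Thu,Thu,Mon) (Tue,Tue,Mon,Thu,Thu,Wed) (Tue,Wed,Mon,Thu,Tue,Mon) (Tue,Wed,Mon,Thu,Thu,Mon) (Tue,Wed,Tue,Thu,Thu,Mon) (Thu,Tue,Mon,Thu,Tue,Mon) (Thu,Tue,Mon,Thu,Wed,Mon) (Thu,Tue,Mon,Thu,Wed,Tue) (Thu,Wed,Mon,Thu,Tue,Mon) (Thu,Wed,Tue,Thu,Tue,Mon) — 16.
Summing: 21 + 21 + 16 = 58.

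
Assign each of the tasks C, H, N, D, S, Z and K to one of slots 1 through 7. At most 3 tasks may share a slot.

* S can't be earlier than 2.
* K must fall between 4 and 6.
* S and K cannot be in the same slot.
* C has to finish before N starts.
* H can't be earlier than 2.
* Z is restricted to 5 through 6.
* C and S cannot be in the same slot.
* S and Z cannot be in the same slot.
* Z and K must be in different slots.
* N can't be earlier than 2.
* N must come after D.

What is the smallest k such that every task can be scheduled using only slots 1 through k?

The precedence chain requires at least 2 distinct slots.
With at most 3 per slot and 7 tasks, at least 3 slots are needed.
Z can't be placed before 5, so the schedule must run through at least slot 5.
5 works (last occupied slot: 5): for example H in 2; D in 1; N in 2; Z in 5; C in 1; K in 4; S in 2.

5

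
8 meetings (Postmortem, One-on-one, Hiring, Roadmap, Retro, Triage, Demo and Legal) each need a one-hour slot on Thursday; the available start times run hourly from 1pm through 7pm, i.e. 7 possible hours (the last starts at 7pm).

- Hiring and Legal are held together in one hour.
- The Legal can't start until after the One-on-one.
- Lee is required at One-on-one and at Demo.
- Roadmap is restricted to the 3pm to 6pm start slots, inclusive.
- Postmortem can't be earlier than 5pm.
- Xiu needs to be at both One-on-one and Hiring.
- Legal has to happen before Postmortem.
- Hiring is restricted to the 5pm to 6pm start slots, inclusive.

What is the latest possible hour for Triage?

7pm

Triage at 7pm is achievable: Demo -> 2pm, Retro -> 1pm, Legal -> 5pm, Triage -> 7pm, One-on-one -> 1pm, Postmortem -> 6pm, Roadmap -> 3pm, Hiring -> 5pm.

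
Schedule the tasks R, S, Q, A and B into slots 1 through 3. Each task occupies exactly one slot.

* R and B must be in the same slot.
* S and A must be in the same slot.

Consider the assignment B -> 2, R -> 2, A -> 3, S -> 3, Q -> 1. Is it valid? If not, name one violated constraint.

Yes

S and A must be in the same slot — holds.
R and B must be in the same slot — holds.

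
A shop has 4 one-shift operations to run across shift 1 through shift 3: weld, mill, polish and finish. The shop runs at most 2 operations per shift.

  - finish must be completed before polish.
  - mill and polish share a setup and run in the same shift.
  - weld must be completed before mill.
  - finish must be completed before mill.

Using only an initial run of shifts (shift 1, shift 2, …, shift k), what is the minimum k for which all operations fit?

2 shifts

The precedence chain requires at least 2 distinct shifts.
With at most 2 per shift and 4 operations, at least 2 shifts are needed.
2 works (last occupied shift: shift 2): for example polish -> shift 2, finish -> shift 1, weld -> shift 1, mill -> shift 2.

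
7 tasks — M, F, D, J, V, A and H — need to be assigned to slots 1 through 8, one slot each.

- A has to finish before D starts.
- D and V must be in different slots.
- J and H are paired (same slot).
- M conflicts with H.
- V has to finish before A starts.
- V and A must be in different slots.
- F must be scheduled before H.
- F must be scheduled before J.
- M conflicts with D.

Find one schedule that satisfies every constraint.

D -> 3; H -> 2; V -> 1; A -> 2; F -> 1; M -> 1; J -> 2

Checking: A(2) before D(3); F(1) before H(2); V(1) before A(2); F(1) before J(2); D(3) != V(1); V(1) != A(2); M(1) != D(3); M(1) != H(2); J = H = 2.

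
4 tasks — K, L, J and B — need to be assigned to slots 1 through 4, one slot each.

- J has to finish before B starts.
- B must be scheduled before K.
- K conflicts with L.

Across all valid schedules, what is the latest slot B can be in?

Precedence pushes B to at least 2; downstream work caps B at 3.
B at 3 is achievable: K -> 4; B -> 3; J -> 1; L -> 1.

3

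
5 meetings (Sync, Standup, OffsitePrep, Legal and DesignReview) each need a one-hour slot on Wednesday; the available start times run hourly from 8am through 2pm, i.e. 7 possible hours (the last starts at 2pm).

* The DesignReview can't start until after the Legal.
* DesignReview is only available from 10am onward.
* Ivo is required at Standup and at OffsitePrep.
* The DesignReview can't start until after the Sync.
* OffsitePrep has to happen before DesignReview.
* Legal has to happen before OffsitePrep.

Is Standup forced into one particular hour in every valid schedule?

No

Standup can be 8am (e.g. Legal=8am; DesignReview=10am; Sync=8am; Standup=8am; OffsitePrep=9am) or 9am (e.g. DesignReview in 11am; Standup in 9am; Sync in 8am; OffsitePrep in 10am; Legal in 8am).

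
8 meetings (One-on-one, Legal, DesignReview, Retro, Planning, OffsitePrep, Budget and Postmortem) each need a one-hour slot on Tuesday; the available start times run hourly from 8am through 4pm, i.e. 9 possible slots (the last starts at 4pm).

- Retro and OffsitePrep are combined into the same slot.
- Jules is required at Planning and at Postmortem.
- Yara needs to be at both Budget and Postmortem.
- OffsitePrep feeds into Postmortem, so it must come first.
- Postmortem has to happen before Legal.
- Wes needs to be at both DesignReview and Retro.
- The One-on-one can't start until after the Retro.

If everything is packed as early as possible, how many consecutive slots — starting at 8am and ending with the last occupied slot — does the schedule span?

3

The precedence chain requires at least 3 distinct slots.
3 works (last occupied slot: 10am): for example One-on-one -> 9am, Retro -> 8am, Postmortem -> 9am, Budget -> 8am, Planning -> 8am, DesignReview -> 9am, OffsitePrep -> 8am, Legal -> 10am.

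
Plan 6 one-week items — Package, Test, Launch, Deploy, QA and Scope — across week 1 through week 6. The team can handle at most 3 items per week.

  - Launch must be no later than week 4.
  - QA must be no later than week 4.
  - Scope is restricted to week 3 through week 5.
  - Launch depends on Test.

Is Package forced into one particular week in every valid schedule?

No

Package can be week 1 (e.g. QA in week 1, Launch in week 2, Package in week 1, Scope in week 3, Deploy in week 2, Test in week 1) or week 2 (e.g. Scope in week 3, Test in week 1, Package in week 2, Deploy in week 1, QA in week 1, Launch in week 2).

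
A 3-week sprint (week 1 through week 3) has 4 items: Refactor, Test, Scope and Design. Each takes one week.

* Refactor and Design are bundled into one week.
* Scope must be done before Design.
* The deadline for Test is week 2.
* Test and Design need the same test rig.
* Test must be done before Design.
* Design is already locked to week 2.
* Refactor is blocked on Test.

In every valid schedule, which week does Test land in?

week 1

Test's window is week 1–week 2.
Design is fixed at week 2, and Test can't share a week with Design.
So Test must be week 1.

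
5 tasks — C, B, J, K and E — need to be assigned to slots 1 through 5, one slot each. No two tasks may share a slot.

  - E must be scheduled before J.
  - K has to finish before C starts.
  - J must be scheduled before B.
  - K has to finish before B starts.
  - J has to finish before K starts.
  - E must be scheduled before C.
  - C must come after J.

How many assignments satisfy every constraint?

2

Enumerating: C in 4; E in 1; J in 2; B in 5; K in 3 | C in 5; B in 4; J in 2; E in 1; K in 3.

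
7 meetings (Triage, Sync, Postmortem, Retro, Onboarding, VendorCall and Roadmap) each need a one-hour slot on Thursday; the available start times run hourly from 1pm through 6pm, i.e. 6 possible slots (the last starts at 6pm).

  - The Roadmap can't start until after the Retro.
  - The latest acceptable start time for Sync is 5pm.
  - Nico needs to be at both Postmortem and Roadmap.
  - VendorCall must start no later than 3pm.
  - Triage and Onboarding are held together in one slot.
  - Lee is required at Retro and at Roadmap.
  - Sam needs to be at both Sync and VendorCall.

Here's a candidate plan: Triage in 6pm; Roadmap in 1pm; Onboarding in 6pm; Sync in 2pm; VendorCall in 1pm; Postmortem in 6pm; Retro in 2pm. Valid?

Sam needs to be at both Sync and VendorCall — holds.
VendorCall must start no later than 3pm — holds.
Nico needs to be at both Postmortem and Roadmap — holds.
Triage and Onboarding are held together in one slot — holds.
The latest acceptable start time for Sync is 5pm — holds.
Lee is required at Retro and at Roadmap — holds.
The Roadmap can't start until after the Retro — violated.

No — it violates: The Roadmap can't start until after the Retro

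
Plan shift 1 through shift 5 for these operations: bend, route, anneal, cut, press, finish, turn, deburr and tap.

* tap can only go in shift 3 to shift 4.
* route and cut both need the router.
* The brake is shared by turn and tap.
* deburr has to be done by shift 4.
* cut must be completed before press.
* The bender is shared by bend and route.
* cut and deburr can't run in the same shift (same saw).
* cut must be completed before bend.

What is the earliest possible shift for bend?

Precedence pushes bend to at least shift 2.
bend at shift 2 is achievable: deburr -> shift 2; turn -> shift 1; bend -> shift 2; anneal -> shift 1; tap -> shift 3; press -> shift 2; cut -> shift 1; route -> shift 3; finish -> shift 1.

shift 2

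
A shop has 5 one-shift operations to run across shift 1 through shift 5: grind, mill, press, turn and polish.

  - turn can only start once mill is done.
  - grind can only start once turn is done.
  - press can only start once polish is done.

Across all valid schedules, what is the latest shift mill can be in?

Downstream work caps mill at shift 3.
mill at shift 3 is achievable: turn=shift 4; press=shift 2; grind=shift 5; polish=shift 1; mill=shift 3.

shift 3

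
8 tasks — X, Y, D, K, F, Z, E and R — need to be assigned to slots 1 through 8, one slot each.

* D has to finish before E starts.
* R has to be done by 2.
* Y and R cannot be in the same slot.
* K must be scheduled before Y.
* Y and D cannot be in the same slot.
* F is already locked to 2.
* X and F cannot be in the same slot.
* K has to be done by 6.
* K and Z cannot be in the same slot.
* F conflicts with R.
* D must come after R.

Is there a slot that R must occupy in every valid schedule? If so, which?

1

R's window is 1–2.
F is fixed at 2, and R can't share a slot with F.
So R must be 1.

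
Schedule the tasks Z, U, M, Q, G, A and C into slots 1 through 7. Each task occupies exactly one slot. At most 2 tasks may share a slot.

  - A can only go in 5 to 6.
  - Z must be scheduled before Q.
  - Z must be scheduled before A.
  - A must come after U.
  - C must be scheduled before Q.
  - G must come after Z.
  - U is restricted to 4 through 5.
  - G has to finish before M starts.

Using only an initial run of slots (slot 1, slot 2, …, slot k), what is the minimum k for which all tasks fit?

The precedence chain requires at least 3 distinct slots.
With at most 2 per slot and 7 tasks, at least 4 slots are needed.
A can't be placed before 5, so the schedule must run through at least slot 5.
5 works (last occupied slot: 5): for example A -> 5; U -> 4; C -> 1; Z -> 1; Q -> 2; G -> 2; M -> 3.

5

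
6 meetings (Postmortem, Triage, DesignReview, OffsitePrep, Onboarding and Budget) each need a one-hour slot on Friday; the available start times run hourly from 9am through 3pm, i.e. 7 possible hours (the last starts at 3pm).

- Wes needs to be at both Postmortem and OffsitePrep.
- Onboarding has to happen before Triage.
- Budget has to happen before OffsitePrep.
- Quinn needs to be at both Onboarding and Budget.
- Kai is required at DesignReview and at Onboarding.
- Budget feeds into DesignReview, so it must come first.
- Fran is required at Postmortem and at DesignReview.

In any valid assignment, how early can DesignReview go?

10am

Precedence pushes DesignReview to at least 10am.
DesignReview at 10am is achievable: DesignReview=10am; Budget=9am; Onboarding=11am; Postmortem=9am; OffsitePrep=10am; Triage=12pm.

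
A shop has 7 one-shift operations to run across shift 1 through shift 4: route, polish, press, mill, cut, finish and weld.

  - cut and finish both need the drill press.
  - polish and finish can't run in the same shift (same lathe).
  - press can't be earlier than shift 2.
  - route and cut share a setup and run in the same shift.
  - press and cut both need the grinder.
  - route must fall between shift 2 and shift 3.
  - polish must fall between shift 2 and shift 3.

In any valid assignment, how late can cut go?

Cut must be in the same shift as route, which can't be before shift 2, so cut is at least shift 2; cut must be in the same shift as route, which can't be after shift 3, so cut is at most shift 3.
cut at shift 3 is achievable: mill in shift 1; weld in shift 1; finish in shift 1; route in shift 3; polish in shift 2; press in shift 2; cut in shift 3.

shift 3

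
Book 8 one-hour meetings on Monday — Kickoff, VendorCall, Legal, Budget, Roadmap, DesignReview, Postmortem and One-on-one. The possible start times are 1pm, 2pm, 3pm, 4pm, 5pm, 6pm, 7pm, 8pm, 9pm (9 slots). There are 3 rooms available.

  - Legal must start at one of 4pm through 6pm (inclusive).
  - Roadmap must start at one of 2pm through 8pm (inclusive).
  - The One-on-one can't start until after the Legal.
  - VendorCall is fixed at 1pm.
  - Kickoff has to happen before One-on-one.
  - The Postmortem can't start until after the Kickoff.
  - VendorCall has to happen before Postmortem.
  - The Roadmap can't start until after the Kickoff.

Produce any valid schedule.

Kickoff=1pm, Postmortem=2pm, Budget=1pm, Roadmap=2pm, One-on-one=5pm, DesignReview=2pm, VendorCall=1pm, Legal=4pm

Checking: Kickoff(1pm) before One-on-one(5pm); Kickoff(1pm) before Postmortem(2pm); Kickoff(1pm) before Roadmap(2pm); VendorCall(1pm) before Postmortem(2pm); Legal(4pm) before One-on-one(5pm); Roadmap=2pm in [2pm,8pm]; VendorCall=1pm in [1pm,1pm]; Legal=4pm in [4pm,6pm]; max 3 per slot (cap 3).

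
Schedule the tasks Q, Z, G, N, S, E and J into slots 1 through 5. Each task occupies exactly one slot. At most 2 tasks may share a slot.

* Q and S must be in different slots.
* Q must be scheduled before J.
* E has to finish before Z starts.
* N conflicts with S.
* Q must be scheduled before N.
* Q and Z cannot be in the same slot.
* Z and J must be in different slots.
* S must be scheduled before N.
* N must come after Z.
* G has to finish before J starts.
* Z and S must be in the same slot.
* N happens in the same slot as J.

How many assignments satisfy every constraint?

57

Splitting on Q: it can be 1 (19), 2 (16), 3 (13), 4 (9). Listing each branch's schedules as (Z, G, N, S, E, J):
Q=1: (2,3,4,2,1,4) (2,3,5,2,1,5) (2,4,5,2,1,5) (3,1,4,3,2,4) (3,1,5,3,2,5) (3,2,4,3,1,4) (3,2,4,3,2,4) (3,2,5,3,1,5) (3,2,5,3,2,5) (3,4,5,3,1,5) (3,4,5,3,2,5) (4,1,5,4,2,5) (4,1,5,4,3,5) (4,2,5,4,1,5) (4,2,5,4,2,5) (4,2,5,4,3,5) (4,3,5,4,1,5) (4,3,5,4,2,5) (4,3,5,4,3,5) — 19.
Q=2: (3,1,4,3,1,4) (3,1,4,3,2,4) (3,1,5,3,1,5) (3,1,5,3,2,5) (3,2,4,3,1,4) (3,2,5,3,1,5) (3,4,5,3,1,5) (3,4,5,3,2,5) (4,1,5,4,1,5) (4,1,5,4,2,5) (4,1,5,4,3,5) (4,2,5,4,1,5) (4,2,5,4,3,5) (4,3,5,4,1,5) (4,3,5,4,2,5) (4,3,5,4,3,5) — 16.
Q=3: (2,1,4,2,1,4) (2,1,5,2,1,5) (2,3,4,2,1,4) (2,3,5,2,1,5) (2,4,5,2,1,5) (4,1,5,4,1,5) (4,1,5,4,2,5) (4,1,5,4,3,5) (4,2,5,4,1,5) (4,2,5,4,2,5) (4,2,5,4,3,5) (4,3,5,4,1,5) (4,3,5,4,2,5) — 13.
Q=4: (2,1,5,2,1,5) (2,3,5,2,1,5) (2,4,5,2,1,5) (3,1,5,3,1,5) (3,1,5,3,2,5) (3,2,5,3,1,5) (3,2,5,3,2,5) (3,4,5,3,1,5) (3,4,5,3,2,5) — 9.
Summing: 19 + 16 + 13 + 9 = 57.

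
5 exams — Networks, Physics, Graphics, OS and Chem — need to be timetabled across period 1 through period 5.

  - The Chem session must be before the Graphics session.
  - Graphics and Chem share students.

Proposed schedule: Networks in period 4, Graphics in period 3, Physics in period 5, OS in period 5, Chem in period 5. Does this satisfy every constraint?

No — it violates: The Chem session must be before the Graphics session

The Chem session must be before the Graphics session — violated.
Graphics and Chem share students — holds.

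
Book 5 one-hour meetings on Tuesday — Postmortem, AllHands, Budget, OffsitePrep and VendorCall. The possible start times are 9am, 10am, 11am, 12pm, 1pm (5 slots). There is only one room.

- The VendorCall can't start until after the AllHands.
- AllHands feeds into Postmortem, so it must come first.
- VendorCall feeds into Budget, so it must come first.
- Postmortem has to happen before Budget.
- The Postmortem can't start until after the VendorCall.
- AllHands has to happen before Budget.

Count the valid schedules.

Splitting on Postmortem: it can be 11am (2), 12pm (3). Listing each branch's schedules as (AllHands, Budget, OffsitePrep, VendorCall):
Postmortem=11am: (9am,12pm,1pm,10am) (9am,1pm,12pm,10am) — 2.
Postmortem=12pm: (9am,1pm,10am,11am) (9am,1pm,11am,10am) (10am,1pm,9am,11am) — 3.
Summing: 2 + 3 = 5.

5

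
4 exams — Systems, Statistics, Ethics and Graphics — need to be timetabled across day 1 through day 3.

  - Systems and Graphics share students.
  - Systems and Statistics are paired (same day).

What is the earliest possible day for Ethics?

day 1

Ethics at day 1 is achievable: Systems in day 1; Statistics in day 1; Graphics in day 2; Ethics in day 1.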